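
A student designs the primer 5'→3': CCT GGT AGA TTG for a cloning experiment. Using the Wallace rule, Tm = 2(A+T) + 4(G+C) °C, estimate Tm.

36°C

Scanning the sequence gives C=2, G=4, T=4, A=2.
So N_AT = 6 and N_GC = 6.
Tm = 2×6 + 4×6 = 36°C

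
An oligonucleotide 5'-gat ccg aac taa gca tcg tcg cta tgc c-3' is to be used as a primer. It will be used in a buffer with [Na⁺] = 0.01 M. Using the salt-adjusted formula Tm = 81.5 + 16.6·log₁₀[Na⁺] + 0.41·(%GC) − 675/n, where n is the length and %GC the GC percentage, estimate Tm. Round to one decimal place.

46.2°C

Length n = 28. Base counts: C=9, G=6, A=7, T=6
G+C = 15, so %GC = 15/28 × 100 = 53.571%
Salt term: 16.6 × (-2) = -33.2
GC term: 0.41 × 53.571 = 21.964; length term: −675/28 = −24.107
Tm = 81.5 + (-33.2) + 21.964 − 24.107 = 46.157 → 46.2°C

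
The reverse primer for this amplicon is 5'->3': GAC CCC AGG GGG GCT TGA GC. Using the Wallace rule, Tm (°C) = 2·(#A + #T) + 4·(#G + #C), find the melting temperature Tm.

Scanning the sequence gives T=2, A=3, G=9, C=6.
So N_AT = 5 and N_GC = 15.
Tm = 2×5 + 4×15 = 70°C

70°C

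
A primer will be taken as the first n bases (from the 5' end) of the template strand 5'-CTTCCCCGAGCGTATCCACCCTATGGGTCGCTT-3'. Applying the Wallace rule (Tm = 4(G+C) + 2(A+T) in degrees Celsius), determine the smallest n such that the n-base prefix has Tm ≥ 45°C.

First 13 bases: CTTCCCCGAGCGT → Tm = 44°C (< 45°C)
First 14 bases: CTTCCCCGAGCGTA → Tm = 46°C (≥ 45°C)
Each additional base adds 2°C (A/T) or 4°C (G/C), so Tm is non-decreasing in n; n = 14 is the first length to reach 45°C.

n = 14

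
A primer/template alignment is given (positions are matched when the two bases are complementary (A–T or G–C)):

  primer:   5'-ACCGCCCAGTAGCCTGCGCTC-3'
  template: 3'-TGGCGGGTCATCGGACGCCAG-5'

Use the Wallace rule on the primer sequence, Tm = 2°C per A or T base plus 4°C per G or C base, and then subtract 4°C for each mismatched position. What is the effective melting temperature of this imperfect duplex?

Primer base counts: A=3, T=3, G=5, C=10 → A+T=6, G+C=15
Perfect-match Tm = 2(6) + 4(15) = 12 + 60 = 72°C
Mismatches (positions where the bases are not complementary): 1 (at position 19)
Effective Tm = 72 − 1×4 = 72 − 4 = 68°C

68°C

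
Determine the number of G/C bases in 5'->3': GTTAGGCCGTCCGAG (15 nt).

10

G=6, T=3, A=2, C=4
Total G or C: 6 + 4 = 10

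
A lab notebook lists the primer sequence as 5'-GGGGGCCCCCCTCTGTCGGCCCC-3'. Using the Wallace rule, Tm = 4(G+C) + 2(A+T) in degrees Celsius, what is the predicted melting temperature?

86°C

Scanning the sequence gives T=3, A=0, C=12, G=8.
So N_AT = 3 and N_GC = 20.
Tm = 2(3) + 4(20) = 6 + 80 = 86°C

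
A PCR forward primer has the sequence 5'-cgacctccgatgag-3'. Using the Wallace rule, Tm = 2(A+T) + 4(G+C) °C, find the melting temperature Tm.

C=5, A=3, G=4, T=2
So N_AT = 5 and N_GC = 9.
Tm = 2×5 + 4×9 = 46°C

46°C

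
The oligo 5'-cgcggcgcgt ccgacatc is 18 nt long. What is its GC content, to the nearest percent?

78%

Scanning the sequence gives C=8, A=2, G=6, T=2.
G+C = 6 + 8 = 14 out of 18 bases
%GC = 14/18 × 100 = 77.78% ≈ 78%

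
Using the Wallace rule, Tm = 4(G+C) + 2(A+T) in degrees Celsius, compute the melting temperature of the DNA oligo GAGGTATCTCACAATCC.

50°C

G=3, T=4, A=5, C=5
So N_AT = 9 and N_GC = 8.
Tm = 2×9 + 4×8 = 50°C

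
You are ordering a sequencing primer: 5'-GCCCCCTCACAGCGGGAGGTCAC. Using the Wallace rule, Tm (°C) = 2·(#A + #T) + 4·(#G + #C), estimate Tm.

80°C

Base counts: T=2, A=4, G=7, C=10
A+T = 6, G+C = 17
Tm = 4·17 + 2·6 = 68 + 12 = 80°C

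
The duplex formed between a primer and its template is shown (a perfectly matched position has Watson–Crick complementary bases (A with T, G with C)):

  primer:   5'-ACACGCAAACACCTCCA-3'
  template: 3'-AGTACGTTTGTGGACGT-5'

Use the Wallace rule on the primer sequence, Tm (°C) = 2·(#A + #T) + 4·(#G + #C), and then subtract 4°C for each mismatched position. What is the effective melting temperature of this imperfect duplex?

Primer base counts: A=7, T=1, G=1, C=8 → A+T=8, G+C=9
Perfect-match Tm = 2(8) + 4(9) = 16 + 36 = 52°C
Mismatches (positions where the bases are not complementary): 3 (at positions 1, 4, 15)
Effective Tm = 52 − 3×4 = 52 − 12 = 40°C

40°C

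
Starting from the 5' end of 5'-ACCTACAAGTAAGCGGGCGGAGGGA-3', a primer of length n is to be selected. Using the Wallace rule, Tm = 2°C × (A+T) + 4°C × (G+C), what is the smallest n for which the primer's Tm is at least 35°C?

First 12 bases: ACCTACAAGTAA → Tm = 32°C (< 35°C)
First 13 bases: ACCTACAAGTAAG → Tm = 36°C (≥ 35°C)
Each additional base adds 2°C (A/T) or 4°C (G/C), so Tm is non-decreasing in n; n = 13 is the first length to reach 35°C.

n = 13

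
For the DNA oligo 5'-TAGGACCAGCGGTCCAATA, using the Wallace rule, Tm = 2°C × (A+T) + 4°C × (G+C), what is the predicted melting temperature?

Counting bases: C=5, T=3, A=6, G=5
A+T = 9, G+C = 10
Tm = 4·10 + 2·9 = 40 + 18 = 58°C

58°C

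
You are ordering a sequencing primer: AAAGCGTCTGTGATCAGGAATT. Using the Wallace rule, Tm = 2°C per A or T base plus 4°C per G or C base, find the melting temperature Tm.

62°C

T=6, A=7, G=6, C=3
A+T = 13, G+C = 9
Tm = 2×13 + 4×9 = 62°C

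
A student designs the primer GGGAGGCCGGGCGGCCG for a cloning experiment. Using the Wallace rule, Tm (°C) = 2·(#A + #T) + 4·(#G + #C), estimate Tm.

Counting bases: A=1, G=11, C=5, T=0
AT pairs contribute 1, GC pairs contribute 16.
Tm = 2(1) + 4(16) = 2 + 64 = 66°C

66°C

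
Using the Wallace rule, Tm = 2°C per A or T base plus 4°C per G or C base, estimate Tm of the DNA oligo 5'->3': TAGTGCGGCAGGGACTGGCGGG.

C=4, A=3, G=12, T=3
AT pairs contribute 6, GC pairs contribute 16.
Tm = 2(6) + 4(16) = 12 + 64 = 76°C

76°C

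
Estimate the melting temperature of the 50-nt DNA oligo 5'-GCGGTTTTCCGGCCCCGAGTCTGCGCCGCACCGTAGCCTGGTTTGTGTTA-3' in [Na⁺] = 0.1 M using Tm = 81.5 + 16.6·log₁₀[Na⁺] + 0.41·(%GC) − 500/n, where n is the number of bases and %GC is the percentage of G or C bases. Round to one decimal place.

Length n = 50. Scanning the sequence gives C=16, G=16, T=14, A=4.
G+C = 32, so %GC = 32/50 × 100 = 64%
Salt term: 16.6 × (-1) = -16.6
GC term: 0.41 × 64 = 26.24; length term: −500/50 = −10
Tm = 81.5 + (-16.6) + 26.24 − 10 = 81.14 → 81.1°C

81.1°C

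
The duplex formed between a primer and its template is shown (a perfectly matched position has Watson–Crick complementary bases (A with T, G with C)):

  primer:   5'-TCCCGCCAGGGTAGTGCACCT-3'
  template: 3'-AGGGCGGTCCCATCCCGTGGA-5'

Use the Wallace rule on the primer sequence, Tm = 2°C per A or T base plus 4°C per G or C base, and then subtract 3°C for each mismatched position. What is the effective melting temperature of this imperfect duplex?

Primer base counts: A=3, T=4, G=6, C=8 → A+T=7, G+C=14
Perfect-match Tm = 2(7) + 4(14) = 14 + 56 = 70°C
Mismatches (positions where the bases are not complementary): 1 (at position 15)
Effective Tm = 70 − 1×3 = 70 − 3 = 67°C

67°C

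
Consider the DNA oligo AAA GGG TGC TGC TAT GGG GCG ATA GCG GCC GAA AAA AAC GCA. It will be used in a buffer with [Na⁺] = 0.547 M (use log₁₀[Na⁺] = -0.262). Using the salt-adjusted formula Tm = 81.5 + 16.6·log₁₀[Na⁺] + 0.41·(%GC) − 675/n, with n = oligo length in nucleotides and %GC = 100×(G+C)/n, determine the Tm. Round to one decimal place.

Length n = 42. Counting bases: A=14, T=5, G=15, C=8
G+C = 23, so %GC = 23/42 × 100 = 54.762%
Salt term: 16.6 × (-0.262) = -4.349
GC term: 0.41 × 54.762 = 22.452; length term: −675/42 = −16.071
Tm = 81.5 + (-4.349) + 22.452 − 16.071 = 83.532 → 83.5°C

83.5°C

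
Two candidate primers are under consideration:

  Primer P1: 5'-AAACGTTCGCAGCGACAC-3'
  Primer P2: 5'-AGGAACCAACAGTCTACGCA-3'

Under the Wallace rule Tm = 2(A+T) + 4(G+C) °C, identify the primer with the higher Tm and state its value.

Primer P2, 60°C

Primer P1: A+T=8, G+C=10 → Tm = 2(8)+4(10) = 56°C
Primer P2: A+T=10, G+C=10 → Tm = 2(10)+4(10) = 60°C
56°C vs 60°C → primer P2 is higher.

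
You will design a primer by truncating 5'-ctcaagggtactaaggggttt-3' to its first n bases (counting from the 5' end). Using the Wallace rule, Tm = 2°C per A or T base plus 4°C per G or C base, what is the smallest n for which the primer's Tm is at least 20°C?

First 6 bases: CTCAAG → Tm = 18°C (< 20°C)
First 7 bases: CTCAAGG → Tm = 22°C (≥ 20°C)
Since every base adds ≥2°C, Tm only increases with n, so the threshold is first crossed at n = 7.

n = 7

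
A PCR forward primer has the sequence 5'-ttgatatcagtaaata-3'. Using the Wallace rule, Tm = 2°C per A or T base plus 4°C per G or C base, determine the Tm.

Counting bases: C=1, T=6, G=2, A=7
AT pairs contribute 13, GC pairs contribute 3.
Tm = 2(13) + 4(3) = 26 + 12 = 38°C

38°C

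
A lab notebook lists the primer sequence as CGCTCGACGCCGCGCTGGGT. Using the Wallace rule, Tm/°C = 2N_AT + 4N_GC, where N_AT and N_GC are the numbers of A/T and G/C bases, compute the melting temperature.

Counting bases: T=3, A=1, C=8, G=8
AT pairs contribute 4, GC pairs contribute 16.
Tm = 2(4) + 4(16) = 8 + 64 = 72°C

72°C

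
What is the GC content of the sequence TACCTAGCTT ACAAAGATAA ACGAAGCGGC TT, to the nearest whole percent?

G=6, T=7, C=7, A=12
G+C = 6 + 7 = 13 out of 32 bases
%GC = 13/32 × 100 = 40.62% ≈ 41%

41%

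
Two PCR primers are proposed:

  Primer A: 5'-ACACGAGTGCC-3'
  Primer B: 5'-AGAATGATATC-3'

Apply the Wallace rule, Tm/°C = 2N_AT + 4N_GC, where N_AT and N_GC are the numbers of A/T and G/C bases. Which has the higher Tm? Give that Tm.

Primer A, 36°C

Primer A: A+T=4, G+C=7 → Tm = 2(4)+4(7) = 36°C
Primer B: A+T=8, G+C=3 → Tm = 2(8)+4(3) = 28°C
36°C vs 28°C → primer A is higher.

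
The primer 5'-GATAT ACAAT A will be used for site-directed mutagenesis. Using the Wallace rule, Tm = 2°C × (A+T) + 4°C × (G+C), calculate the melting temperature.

Scanning the sequence gives G=1, T=3, A=6, C=1.
A+T = 9, G+C = 2
Tm = 2(9) + 4(2) = 18 + 8 = 26°C

26°C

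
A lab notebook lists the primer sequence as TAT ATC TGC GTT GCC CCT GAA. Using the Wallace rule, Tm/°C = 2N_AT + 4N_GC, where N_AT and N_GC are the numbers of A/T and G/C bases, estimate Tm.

Counting bases: G=4, C=6, A=4, T=7
A+T = 11, G+C = 10
Tm = 2×11 + 4×10 = 62°C

62°C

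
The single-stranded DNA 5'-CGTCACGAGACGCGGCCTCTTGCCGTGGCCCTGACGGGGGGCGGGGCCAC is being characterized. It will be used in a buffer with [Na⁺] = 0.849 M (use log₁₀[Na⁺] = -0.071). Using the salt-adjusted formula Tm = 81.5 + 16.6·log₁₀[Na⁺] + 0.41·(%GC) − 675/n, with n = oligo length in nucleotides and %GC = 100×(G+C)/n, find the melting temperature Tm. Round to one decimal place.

98.8°C

Length n = 50. T=6, C=18, G=21, A=5
G+C = 39, so %GC = 39/50 × 100 = 78%
Salt term: 16.6 × (-0.071) = -1.179
GC term: 0.41 × 78 = 31.98; length term: −675/50 = −13.5
Tm = 81.5 + (-1.179) + 31.98 − 13.5 = 98.801 → 98.8°C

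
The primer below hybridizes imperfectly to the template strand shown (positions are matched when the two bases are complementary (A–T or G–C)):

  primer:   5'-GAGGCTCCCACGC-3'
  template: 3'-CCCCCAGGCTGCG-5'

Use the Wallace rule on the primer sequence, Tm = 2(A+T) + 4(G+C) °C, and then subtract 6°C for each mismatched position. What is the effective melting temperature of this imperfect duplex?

28°C

Primer base counts: A=2, T=1, G=4, C=6 → A+T=3, G+C=10
Perfect-match Tm = 2(3) + 4(10) = 6 + 40 = 46°C
Mismatches (positions where the bases are not complementary): 3 (at positions 2, 5, 9)
Effective Tm = 46 − 3×6 = 46 − 18 = 28°C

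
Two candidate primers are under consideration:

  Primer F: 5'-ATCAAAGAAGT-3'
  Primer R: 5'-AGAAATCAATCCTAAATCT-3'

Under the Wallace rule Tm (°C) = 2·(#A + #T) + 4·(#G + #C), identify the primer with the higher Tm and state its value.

Primer F: A+T=8, G+C=3 → Tm = 2(8)+4(3) = 28°C
Primer R: A+T=14, G+C=5 → Tm = 2(14)+4(5) = 48°C
28°C vs 48°C → primer R is higher.

Primer R, 48°C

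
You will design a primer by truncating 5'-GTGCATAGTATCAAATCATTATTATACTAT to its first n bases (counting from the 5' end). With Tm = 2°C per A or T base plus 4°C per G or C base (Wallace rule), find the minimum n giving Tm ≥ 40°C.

First 14 bases: GTGCATAGTATCAA → Tm = 38°C (< 40°C)
First 15 bases: GTGCATAGTATCAAA → Tm = 40°C (≥ 40°C)
Since every base adds ≥2°C, Tm only increases with n, so the threshold is first crossed at n = 15.

n = 15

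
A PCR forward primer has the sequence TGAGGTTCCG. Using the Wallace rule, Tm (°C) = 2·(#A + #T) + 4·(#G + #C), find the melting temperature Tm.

32°C

Scanning the sequence gives G=4, A=1, C=2, T=3.
So N_AT = 4 and N_GC = 6.
Tm = 4·6 + 2·4 = 24 + 8 = 32°C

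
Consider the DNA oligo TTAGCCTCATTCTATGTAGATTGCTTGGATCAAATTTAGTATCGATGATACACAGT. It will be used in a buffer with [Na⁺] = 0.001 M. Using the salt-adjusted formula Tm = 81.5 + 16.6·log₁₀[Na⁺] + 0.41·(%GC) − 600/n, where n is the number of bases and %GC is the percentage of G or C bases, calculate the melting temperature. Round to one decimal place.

Length n = 56. T=21, C=9, G=10, A=16
G+C = 19, so %GC = 19/56 × 100 = 33.929%
Salt term: 16.6 × (-3) = -49.8
GC term: 0.41 × 33.929 = 13.911; length term: −600/56 = −10.714
Tm = 81.5 + (-49.8) + 13.911 − 10.714 = 34.897 → 34.9°C

34.9°C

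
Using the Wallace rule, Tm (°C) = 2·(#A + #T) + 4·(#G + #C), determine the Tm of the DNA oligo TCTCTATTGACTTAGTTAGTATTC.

Counting bases: T=12, A=5, G=3, C=4
So N_AT = 17 and N_GC = 7.
Tm = 2(17) + 4(7) = 34 + 28 = 62°C

62°C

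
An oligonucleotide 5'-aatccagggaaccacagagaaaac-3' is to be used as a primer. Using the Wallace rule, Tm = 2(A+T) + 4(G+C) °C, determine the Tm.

Scanning the sequence gives T=1, C=6, A=12, G=5.
A+T = 13, G+C = 11
Tm = 2×13 + 4×11 = 70°C

70°C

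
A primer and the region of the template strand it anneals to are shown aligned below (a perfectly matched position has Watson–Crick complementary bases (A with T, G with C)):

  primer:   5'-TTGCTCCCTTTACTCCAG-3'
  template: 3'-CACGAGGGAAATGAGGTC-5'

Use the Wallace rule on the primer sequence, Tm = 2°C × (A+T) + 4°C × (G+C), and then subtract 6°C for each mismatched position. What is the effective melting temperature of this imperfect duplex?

48°C

Primer base counts: A=2, T=7, G=2, C=7 → A+T=9, G+C=9
Perfect-match Tm = 2(9) + 4(9) = 18 + 36 = 54°C
Mismatches (positions where the bases are not complementary): 1 (at position 1)
Effective Tm = 54 − 1×6 = 54 − 6 = 48°C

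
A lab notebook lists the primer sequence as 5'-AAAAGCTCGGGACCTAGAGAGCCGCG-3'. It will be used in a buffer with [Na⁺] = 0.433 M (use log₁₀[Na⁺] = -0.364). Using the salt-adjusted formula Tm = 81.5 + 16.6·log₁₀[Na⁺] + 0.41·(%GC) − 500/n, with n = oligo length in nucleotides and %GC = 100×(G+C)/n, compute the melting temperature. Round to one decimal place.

Length n = 26. Scanning the sequence gives A=8, G=9, T=2, C=7.
G+C = 16, so %GC = 16/26 × 100 = 61.538%
Salt term: 16.6 × (-0.364) = -6.042
GC term: 0.41 × 61.538 = 25.231; length term: −500/26 = −19.231
Tm = 81.5 + (-6.042) + 25.231 − 19.231 = 81.458 → 81.5°C

81.5°C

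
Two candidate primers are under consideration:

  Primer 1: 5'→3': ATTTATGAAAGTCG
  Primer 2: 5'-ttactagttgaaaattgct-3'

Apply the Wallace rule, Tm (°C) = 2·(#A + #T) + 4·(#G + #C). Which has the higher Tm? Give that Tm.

Primer 2, 48°C

Primer 1: A+T=10, G+C=4 → Tm = 2(10)+4(4) = 36°C
Primer 2: A+T=14, G+C=5 → Tm = 2(14)+4(5) = 48°C
36°C vs 48°C → primer 2 is higher.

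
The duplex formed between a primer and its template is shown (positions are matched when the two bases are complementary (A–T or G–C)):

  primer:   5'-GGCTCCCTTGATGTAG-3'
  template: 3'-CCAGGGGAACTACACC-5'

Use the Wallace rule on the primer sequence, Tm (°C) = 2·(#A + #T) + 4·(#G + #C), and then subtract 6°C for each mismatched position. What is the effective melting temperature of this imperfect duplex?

32°C

Primer base counts: A=2, T=5, G=5, C=4 → A+T=7, G+C=9
Perfect-match Tm = 2(7) + 4(9) = 14 + 36 = 50°C
Mismatches (positions where the bases are not complementary): 3 (at positions 3, 4, 15)
Effective Tm = 50 − 3×6 = 50 − 18 = 32°C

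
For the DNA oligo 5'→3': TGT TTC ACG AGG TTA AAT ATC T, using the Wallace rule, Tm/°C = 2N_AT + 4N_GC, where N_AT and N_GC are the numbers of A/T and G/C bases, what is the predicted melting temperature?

58°C

Base counts: A=6, C=3, T=9, G=4
So N_AT = 15 and N_GC = 7.
Tm = 2×15 + 4×7 = 58°C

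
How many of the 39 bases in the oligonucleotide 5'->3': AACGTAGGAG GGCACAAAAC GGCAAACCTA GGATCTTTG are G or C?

19

A=14, T=6, C=8, G=11
G+C = 11 + 8 = 19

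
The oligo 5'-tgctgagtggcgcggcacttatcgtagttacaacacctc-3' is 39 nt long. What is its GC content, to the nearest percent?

Scanning the sequence gives A=8, C=11, G=10, T=10.
G+C = 10 + 11 = 21 out of 39 bases
%GC = 21/39 × 100 = 53.85% ≈ 54%

54%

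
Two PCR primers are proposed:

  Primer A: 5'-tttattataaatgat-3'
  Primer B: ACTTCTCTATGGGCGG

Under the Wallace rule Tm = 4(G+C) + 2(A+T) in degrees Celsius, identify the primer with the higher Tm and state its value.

Primer A: A+T=14, G+C=1 → Tm = 2(14)+4(1) = 32°C
Primer B: A+T=7, G+C=9 → Tm = 2(7)+4(9) = 50°C
32°C vs 50°C → primer B is higher.

Primer B, 50°C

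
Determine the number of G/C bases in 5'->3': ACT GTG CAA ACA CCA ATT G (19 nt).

Base counts: C=5, A=7, T=4, G=3
G+C = 3 + 5 = 8

8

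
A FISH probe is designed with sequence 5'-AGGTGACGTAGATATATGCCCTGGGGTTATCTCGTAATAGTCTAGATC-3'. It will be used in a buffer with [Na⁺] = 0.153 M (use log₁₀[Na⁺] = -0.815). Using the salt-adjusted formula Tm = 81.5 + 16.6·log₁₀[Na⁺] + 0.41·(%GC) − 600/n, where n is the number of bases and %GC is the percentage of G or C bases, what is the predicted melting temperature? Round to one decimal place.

73.4°C

Length n = 48. Base counts: T=15, G=13, A=12, C=8
G+C = 21, so %GC = 21/48 × 100 = 43.75%
Salt term: 16.6 × (-0.815) = -13.529
GC term: 0.41 × 43.75 = 17.938; length term: −600/48 = −12.5
Tm = 81.5 + (-13.529) + 17.938 − 12.5 = 73.409 → 73.4°C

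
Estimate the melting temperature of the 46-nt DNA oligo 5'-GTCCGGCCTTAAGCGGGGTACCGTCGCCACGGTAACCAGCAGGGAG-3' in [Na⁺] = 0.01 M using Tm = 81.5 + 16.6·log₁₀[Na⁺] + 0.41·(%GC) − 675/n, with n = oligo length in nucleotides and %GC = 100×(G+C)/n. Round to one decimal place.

Length n = 46. Scanning the sequence gives A=9, C=14, T=6, G=17.
G+C = 31, so %GC = 31/46 × 100 = 67.391%
Salt term: 16.6 × (-2) = -33.2
GC term: 0.41 × 67.391 = 27.63; length term: −675/46 = −14.674
Tm = 81.5 + (-33.2) + 27.63 − 14.674 = 61.256 → 61.3°C

61.3°C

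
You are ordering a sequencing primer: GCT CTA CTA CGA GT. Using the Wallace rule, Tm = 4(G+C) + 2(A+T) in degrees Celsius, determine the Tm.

42°C

Scanning the sequence gives G=3, C=4, A=3, T=4.
A+T = 7, G+C = 7
Tm = 2×7 + 4×7 = 42°C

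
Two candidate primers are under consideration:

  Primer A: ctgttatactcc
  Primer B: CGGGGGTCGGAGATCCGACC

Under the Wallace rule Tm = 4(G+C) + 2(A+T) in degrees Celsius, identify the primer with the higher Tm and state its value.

Primer B, 70°C

Primer A: A+T=7, G+C=5 → Tm = 2(7)+4(5) = 34°C
Primer B: A+T=5, G+C=15 → Tm = 2(5)+4(15) = 70°C
34°C vs 70°C → primer B is higher.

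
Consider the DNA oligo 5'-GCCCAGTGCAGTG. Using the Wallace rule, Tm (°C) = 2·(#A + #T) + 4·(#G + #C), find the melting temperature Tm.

G=5, T=2, A=2, C=4
A+T = 4, G+C = 9
Tm = 4·9 + 2·4 = 36 + 8 = 44°C

44°C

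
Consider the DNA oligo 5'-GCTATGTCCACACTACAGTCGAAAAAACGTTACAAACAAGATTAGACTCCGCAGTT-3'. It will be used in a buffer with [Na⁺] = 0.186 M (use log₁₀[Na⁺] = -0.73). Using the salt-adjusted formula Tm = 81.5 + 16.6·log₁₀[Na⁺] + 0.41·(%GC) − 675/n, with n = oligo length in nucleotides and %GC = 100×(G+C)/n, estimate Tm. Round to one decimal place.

74.2°C

Length n = 56. Counting bases: G=9, A=21, T=12, C=14
G+C = 23, so %GC = 23/56 × 100 = 41.071%
Salt term: 16.6 × (-0.73) = -12.118
GC term: 0.41 × 41.071 = 16.839; length term: −675/56 = −12.054
Tm = 81.5 + (-12.118) + 16.839 − 12.054 = 74.167 → 74.2°C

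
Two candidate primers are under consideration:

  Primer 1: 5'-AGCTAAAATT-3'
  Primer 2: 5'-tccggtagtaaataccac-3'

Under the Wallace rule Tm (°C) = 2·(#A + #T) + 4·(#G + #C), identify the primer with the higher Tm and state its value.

Primer 1: A+T=8, G+C=2 → Tm = 2(8)+4(2) = 24°C
Primer 2: A+T=10, G+C=8 → Tm = 2(10)+4(8) = 52°C
24°C vs 52°C → primer 2 is higher.

Primer 2, 52°C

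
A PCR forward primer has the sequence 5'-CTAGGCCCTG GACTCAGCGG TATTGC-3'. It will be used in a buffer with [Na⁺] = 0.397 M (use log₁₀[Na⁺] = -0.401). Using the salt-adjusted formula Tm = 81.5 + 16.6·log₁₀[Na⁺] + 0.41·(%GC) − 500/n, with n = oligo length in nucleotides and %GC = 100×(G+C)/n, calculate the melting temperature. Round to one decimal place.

Length n = 26. Base counts: A=4, C=8, T=6, G=8
G+C = 16, so %GC = 16/26 × 100 = 61.538%
Salt term: 16.6 × (-0.401) = -6.657
GC term: 0.41 × 61.538 = 25.231; length term: −500/26 = −19.231
Tm = 81.5 + (-6.657) + 25.231 − 19.231 = 80.843 → 80.8°C

80.8°C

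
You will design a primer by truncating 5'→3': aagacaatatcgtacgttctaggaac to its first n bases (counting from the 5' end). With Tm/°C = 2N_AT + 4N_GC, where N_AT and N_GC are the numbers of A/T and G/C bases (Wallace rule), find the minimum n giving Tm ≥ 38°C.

n = 15

First 14 bases: AAGACAATATCGTA → Tm = 36°C (< 38°C)
First 15 bases: AAGACAATATCGTAC → Tm = 40°C (≥ 38°C)
Each additional base adds 2°C (A/T) or 4°C (G/C), so Tm is non-decreasing in n; n = 15 is the first length to reach 38°C.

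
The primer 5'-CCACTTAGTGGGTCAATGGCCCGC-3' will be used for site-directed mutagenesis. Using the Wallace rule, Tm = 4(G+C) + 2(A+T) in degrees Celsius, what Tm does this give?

Counting bases: T=5, G=7, A=4, C=8
So N_AT = 9 and N_GC = 15.
Tm = 4·15 + 2·9 = 60 + 18 = 78°C

78°C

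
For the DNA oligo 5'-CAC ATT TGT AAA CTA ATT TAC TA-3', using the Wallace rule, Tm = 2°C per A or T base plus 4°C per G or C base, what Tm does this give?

Counting bases: C=4, A=9, G=1, T=9
So N_AT = 18 and N_GC = 5.
Tm = 4·5 + 2·18 = 20 + 36 = 56°C

56°C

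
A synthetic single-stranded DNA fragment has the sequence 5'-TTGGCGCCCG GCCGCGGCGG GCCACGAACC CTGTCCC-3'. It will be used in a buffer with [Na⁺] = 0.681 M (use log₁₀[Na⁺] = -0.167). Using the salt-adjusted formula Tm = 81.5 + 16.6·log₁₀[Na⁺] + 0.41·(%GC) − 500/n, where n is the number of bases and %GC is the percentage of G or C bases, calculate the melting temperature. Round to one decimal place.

Length n = 37. C=17, A=3, G=13, T=4
G+C = 30, so %GC = 30/37 × 100 = 81.081%
Salt term: 16.6 × (-0.167) = -2.772
GC term: 0.41 × 81.081 = 33.243; length term: −500/37 = −13.514
Tm = 81.5 + (-2.772) + 33.243 − 13.514 = 98.457 → 98.5°C

98.5°C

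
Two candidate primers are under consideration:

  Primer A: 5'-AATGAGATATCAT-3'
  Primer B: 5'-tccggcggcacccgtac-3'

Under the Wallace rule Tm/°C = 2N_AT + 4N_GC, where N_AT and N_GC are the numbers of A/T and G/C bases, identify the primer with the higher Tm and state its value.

Primer B, 60°C

Primer A: A+T=10, G+C=3 → Tm = 2(10)+4(3) = 32°C
Primer B: A+T=4, G+C=13 → Tm = 2(4)+4(13) = 60°C
32°C vs 60°C → primer B is higher.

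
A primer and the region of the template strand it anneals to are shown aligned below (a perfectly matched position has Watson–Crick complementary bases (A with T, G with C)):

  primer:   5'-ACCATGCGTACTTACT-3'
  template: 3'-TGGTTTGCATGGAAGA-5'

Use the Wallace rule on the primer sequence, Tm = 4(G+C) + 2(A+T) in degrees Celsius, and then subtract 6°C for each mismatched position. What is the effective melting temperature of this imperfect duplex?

22°C

Primer base counts: A=4, T=5, G=2, C=5 → A+T=9, G+C=7
Perfect-match Tm = 2(9) + 4(7) = 18 + 28 = 46°C
Mismatches (positions where the bases are not complementary): 4 (at positions 5, 6, 12, 14)
Effective Tm = 46 − 4×6 = 46 − 24 = 22°C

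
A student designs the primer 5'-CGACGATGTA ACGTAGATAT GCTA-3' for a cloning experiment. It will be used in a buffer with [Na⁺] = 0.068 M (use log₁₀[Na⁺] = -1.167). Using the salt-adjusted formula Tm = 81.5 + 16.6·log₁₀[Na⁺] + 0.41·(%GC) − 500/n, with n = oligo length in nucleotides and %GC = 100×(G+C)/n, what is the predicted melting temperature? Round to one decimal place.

Length n = 24. Base counts: T=6, C=4, G=6, A=8
G+C = 10, so %GC = 10/24 × 100 = 41.667%
Salt term: 16.6 × (-1.167) = -19.372
GC term: 0.41 × 41.667 = 17.083; length term: −500/24 = −20.833
Tm = 81.5 + (-19.372) + 17.083 − 20.833 = 58.378 → 58.4°C

58.4°C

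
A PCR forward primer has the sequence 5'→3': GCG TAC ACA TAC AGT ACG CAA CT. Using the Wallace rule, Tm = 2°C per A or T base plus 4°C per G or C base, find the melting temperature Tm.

68°C

A=8, C=7, T=4, G=4
AT pairs contribute 12, GC pairs contribute 11.
Tm = 2(12) + 4(11) = 24 + 44 = 68°C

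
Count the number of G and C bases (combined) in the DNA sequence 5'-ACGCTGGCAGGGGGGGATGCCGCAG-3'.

19

Counting bases: A=4, C=6, G=13, T=2
G+C = 13 + 6 = 19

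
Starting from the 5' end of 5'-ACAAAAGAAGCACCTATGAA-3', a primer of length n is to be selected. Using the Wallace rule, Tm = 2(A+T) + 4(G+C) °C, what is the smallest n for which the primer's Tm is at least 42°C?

n = 15

First 14 bases: ACAAAAGAAGCACC → Tm = 40°C (< 42°C)
First 15 bases: ACAAAAGAAGCACCT → Tm = 42°C (≥ 42°C)
Each additional base adds 2°C (A/T) or 4°C (G/C), so Tm is non-decreasing in n; n = 15 is the first length to reach 42°C.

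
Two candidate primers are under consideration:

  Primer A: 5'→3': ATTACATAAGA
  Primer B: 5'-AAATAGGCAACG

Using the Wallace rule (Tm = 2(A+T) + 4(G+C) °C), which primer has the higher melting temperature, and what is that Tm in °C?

Primer B, 34°C

Primer A: A+T=9, G+C=2 → Tm = 2(9)+4(2) = 26°C
Primer B: A+T=7, G+C=5 → Tm = 2(7)+4(5) = 34°C
26°C vs 34°C → primer B is higher.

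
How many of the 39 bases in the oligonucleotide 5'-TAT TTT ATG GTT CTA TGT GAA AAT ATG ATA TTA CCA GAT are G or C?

9

Base counts: G=6, A=13, T=17, C=3
G+C = 6 + 3 = 9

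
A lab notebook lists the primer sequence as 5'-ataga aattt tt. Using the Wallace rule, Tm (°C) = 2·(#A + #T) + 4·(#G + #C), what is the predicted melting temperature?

Scanning the sequence gives G=1, C=0, A=5, T=6.
AT pairs contribute 11, GC pairs contribute 1.
Tm = 2(11) + 4(1) = 22 + 4 = 26°C

26°C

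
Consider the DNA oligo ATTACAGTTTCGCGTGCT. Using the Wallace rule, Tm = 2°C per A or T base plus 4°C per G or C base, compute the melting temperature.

Scanning the sequence gives G=4, C=4, A=3, T=7.
A+T = 10, G+C = 8
Tm = 4·8 + 2·10 = 32 + 20 = 52°C

52°C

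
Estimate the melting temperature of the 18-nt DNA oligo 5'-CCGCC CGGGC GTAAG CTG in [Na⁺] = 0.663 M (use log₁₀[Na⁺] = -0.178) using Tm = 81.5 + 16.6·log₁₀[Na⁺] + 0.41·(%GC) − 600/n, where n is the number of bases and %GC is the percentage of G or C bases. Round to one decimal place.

77.1°C

Length n = 18. Scanning the sequence gives A=2, C=7, T=2, G=7.
G+C = 14, so %GC = 14/18 × 100 = 77.778%
Salt term: 16.6 × (-0.178) = -2.955
GC term: 0.41 × 77.778 = 31.889; length term: −600/18 = −33.333
Tm = 81.5 + (-2.955) + 31.889 − 33.333 = 77.101 → 77.1°C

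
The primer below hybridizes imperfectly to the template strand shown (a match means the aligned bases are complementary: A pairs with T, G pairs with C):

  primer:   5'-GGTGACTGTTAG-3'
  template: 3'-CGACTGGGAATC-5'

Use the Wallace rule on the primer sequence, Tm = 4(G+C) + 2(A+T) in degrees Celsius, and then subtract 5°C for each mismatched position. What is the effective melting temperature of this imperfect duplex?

Primer base counts: A=2, T=4, G=5, C=1 → A+T=6, G+C=6
Perfect-match Tm = 2(6) + 4(6) = 12 + 24 = 36°C
Mismatches (positions where the bases are not complementary): 3 (at positions 2, 7, 8)
Effective Tm = 36 − 3×5 = 36 − 15 = 21°C

21°C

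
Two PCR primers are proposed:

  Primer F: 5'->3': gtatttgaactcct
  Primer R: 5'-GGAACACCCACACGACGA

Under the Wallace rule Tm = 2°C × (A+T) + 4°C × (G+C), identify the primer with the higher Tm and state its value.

Primer R, 58°C

Primer F: A+T=9, G+C=5 → Tm = 2(9)+4(5) = 38°C
Primer R: A+T=7, G+C=11 → Tm = 2(7)+4(11) = 58°C
38°C vs 58°C → primer R is higher.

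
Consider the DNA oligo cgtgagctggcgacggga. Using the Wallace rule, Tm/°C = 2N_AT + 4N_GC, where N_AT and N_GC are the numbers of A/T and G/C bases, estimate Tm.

T=2, A=3, C=4, G=9
So N_AT = 5 and N_GC = 13.
Tm = 2×5 + 4×13 = 62°C

62°C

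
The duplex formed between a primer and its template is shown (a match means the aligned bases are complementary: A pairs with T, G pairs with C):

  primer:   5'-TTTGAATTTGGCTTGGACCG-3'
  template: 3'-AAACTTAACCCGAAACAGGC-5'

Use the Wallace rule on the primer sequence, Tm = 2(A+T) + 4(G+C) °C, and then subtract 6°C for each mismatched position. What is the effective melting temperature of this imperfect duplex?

40°C

Primer base counts: A=3, T=8, G=6, C=3 → A+T=11, G+C=9
Perfect-match Tm = 2(11) + 4(9) = 22 + 36 = 58°C
Mismatches (positions where the bases are not complementary): 3 (at positions 9, 15, 17)
Effective Tm = 58 − 3×6 = 58 − 18 = 40°C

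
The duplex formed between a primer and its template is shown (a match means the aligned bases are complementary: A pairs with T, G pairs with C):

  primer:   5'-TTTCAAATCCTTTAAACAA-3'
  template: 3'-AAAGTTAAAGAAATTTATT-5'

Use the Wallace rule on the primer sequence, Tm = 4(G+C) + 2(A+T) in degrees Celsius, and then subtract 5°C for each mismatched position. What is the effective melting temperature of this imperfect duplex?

31°C

Primer base counts: A=8, T=7, G=0, C=4 → A+T=15, G+C=4
Perfect-match Tm = 2(15) + 4(4) = 30 + 16 = 46°C
Mismatches (positions where the bases are not complementary): 3 (at positions 7, 9, 17)
Effective Tm = 46 − 3×5 = 46 − 15 = 31°C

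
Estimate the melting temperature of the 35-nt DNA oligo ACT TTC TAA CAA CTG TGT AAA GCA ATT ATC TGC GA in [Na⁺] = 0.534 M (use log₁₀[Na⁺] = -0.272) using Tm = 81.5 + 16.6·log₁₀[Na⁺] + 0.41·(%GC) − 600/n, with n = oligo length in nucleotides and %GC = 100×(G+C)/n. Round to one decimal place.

Length n = 35. Base counts: G=5, C=7, A=12, T=11
G+C = 12, so %GC = 12/35 × 100 = 34.286%
Salt term: 16.6 × (-0.272) = -4.515
GC term: 0.41 × 34.286 = 14.057; length term: −600/35 = −17.143
Tm = 81.5 + (-4.515) + 14.057 − 17.143 = 73.899 → 73.9°C

73.9°C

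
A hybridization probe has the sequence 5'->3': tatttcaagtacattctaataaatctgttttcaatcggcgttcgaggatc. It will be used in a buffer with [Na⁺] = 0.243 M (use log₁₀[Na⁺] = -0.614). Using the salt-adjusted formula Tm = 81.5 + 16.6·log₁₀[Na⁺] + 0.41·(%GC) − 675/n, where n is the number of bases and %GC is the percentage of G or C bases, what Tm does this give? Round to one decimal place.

Length n = 50. Counting bases: G=8, A=14, T=19, C=9
G+C = 17, so %GC = 17/50 × 100 = 34%
Salt term: 16.6 × (-0.614) = -10.192
GC term: 0.41 × 34 = 13.94; length term: −675/50 = −13.5
Tm = 81.5 + (-10.192) + 13.94 − 13.5 = 71.748 → 71.7°C

71.7°C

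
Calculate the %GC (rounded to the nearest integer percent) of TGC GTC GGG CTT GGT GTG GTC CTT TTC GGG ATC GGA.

61%

Base counts: C=7, T=12, G=15, A=2
G+C = 15 + 7 = 22 out of 36 bases
%GC = 22/36 × 100 = 61.11% ≈ 61%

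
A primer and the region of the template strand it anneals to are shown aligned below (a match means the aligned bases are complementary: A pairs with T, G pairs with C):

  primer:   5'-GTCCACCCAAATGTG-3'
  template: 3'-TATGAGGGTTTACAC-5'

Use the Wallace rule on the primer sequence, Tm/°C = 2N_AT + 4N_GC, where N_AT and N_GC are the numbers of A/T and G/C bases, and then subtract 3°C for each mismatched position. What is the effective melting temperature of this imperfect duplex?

Primer base counts: A=4, T=3, G=3, C=5 → A+T=7, G+C=8
Perfect-match Tm = 2(7) + 4(8) = 14 + 32 = 46°C
Mismatches (positions where the bases are not complementary): 3 (at positions 1, 3, 5)
Effective Tm = 46 − 3×3 = 46 − 9 = 37°C

37°C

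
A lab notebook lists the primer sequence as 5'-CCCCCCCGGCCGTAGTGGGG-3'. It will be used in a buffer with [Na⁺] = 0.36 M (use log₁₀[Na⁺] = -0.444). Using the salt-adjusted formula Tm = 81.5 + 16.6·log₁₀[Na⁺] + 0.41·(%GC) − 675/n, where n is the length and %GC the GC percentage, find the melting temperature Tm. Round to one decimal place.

75.2°C

Length n = 20. Scanning the sequence gives A=1, C=9, G=8, T=2.
G+C = 17, so %GC = 17/20 × 100 = 85%
Salt term: 16.6 × (-0.444) = -7.37
GC term: 0.41 × 85 = 34.85; length term: −675/20 = −33.75
Tm = 81.5 + (-7.37) + 34.85 − 33.75 = 75.23 → 75.2°C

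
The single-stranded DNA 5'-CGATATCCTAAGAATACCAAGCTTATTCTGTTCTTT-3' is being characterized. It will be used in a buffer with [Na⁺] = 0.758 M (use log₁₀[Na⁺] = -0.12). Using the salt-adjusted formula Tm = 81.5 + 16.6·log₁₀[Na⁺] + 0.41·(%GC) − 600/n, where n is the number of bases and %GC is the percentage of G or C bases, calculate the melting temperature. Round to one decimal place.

76.5°C

Length n = 36. A=10, C=8, G=4, T=14
G+C = 12, so %GC = 12/36 × 100 = 33.333%
Salt term: 16.6 × (-0.12) = -1.992
GC term: 0.41 × 33.333 = 13.667; length term: −600/36 = −16.667
Tm = 81.5 + (-1.992) + 13.667 − 16.667 = 76.508 → 76.5°C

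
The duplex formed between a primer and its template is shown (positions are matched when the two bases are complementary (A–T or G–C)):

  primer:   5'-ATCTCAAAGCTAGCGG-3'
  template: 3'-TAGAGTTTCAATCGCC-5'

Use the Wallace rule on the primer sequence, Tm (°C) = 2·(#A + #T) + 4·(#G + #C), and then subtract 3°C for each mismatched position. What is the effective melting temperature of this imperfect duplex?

45°C

Primer base counts: A=5, T=3, G=4, C=4 → A+T=8, G+C=8
Perfect-match Tm = 2(8) + 4(8) = 16 + 32 = 48°C
Mismatches (positions where the bases are not complementary): 1 (at position 10)
Effective Tm = 48 − 1×3 = 48 − 3 = 45°C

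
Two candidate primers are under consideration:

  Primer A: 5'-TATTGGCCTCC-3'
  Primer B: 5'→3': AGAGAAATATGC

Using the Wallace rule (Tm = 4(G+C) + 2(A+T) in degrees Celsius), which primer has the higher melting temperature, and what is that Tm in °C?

Primer A, 34°C

Primer A: A+T=5, G+C=6 → Tm = 2(5)+4(6) = 34°C
Primer B: A+T=8, G+C=4 → Tm = 2(8)+4(4) = 32°C
34°C vs 32°C → primer A is higher.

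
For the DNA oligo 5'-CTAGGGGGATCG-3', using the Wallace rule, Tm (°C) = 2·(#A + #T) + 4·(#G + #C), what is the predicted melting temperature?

Scanning the sequence gives C=2, A=2, T=2, G=6.
A+T = 4, G+C = 8
Tm = 2(4) + 4(8) = 8 + 32 = 40°C

40°C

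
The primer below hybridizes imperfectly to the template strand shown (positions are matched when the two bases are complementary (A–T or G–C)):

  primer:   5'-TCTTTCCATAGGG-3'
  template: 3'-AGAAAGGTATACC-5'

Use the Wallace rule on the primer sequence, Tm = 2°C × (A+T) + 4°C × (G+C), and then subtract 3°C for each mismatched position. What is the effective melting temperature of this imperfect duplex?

Primer base counts: A=2, T=5, G=3, C=3 → A+T=7, G+C=6
Perfect-match Tm = 2(7) + 4(6) = 14 + 24 = 38°C
Mismatches (positions where the bases are not complementary): 1 (at position 11)
Effective Tm = 38 − 1×3 = 38 − 3 = 35°C

35°C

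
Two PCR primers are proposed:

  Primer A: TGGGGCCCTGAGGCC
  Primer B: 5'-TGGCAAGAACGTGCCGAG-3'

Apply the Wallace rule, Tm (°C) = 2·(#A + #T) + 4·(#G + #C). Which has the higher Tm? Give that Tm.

Primer A: A+T=3, G+C=12 → Tm = 2(3)+4(12) = 54°C
Primer B: A+T=7, G+C=11 → Tm = 2(7)+4(11) = 58°C
54°C vs 58°C → primer B is higher.

Primer B, 58°C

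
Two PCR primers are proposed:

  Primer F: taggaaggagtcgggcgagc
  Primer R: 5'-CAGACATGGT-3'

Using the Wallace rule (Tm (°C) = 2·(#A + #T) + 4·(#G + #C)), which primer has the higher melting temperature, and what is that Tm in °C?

Primer F: A+T=7, G+C=13 → Tm = 2(7)+4(13) = 66°C
Primer R: A+T=5, G+C=5 → Tm = 2(5)+4(5) = 30°C
66°C vs 30°C → primer F is higher.

Primer F, 66°C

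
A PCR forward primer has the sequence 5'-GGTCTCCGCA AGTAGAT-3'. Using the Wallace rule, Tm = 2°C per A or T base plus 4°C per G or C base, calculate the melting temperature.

52°C

C=4, T=4, A=4, G=5
AT pairs contribute 8, GC pairs contribute 9.
Tm = 2×8 + 4×9 = 52°C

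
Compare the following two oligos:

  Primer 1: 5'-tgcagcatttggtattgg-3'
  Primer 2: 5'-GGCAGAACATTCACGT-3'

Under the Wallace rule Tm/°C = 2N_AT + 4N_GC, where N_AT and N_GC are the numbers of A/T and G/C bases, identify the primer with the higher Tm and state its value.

Primer 1: A+T=10, G+C=8 → Tm = 2(10)+4(8) = 52°C
Primer 2: A+T=8, G+C=8 → Tm = 2(8)+4(8) = 48°C
52°C vs 48°C → primer 1 is higher.

Primer 1, 52°C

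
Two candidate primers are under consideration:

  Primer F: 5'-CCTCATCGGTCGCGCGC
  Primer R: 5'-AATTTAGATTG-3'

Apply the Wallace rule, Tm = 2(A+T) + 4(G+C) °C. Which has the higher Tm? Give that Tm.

Primer F: A+T=4, G+C=13 → Tm = 2(4)+4(13) = 60°C
Primer R: A+T=9, G+C=2 → Tm = 2(9)+4(2) = 26°C
60°C vs 26°C → primer F is higher.

Primer F, 60°C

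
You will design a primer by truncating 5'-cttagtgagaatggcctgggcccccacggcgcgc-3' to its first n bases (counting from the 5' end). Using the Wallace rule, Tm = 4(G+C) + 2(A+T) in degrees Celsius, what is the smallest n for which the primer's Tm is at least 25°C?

n = 9

First 8 bases: CTTAGTGA → Tm = 22°C (< 25°C)
First 9 bases: CTTAGTGAG → Tm = 26°C (≥ 25°C)
Since every base adds ≥2°C, Tm only increases with n, so the threshold is first crossed at n = 9.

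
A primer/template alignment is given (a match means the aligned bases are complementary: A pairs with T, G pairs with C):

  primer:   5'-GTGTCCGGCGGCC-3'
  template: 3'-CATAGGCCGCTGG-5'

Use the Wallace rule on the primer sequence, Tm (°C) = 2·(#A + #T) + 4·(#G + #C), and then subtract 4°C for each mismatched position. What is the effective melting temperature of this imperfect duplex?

Primer base counts: A=0, T=2, G=6, C=5 → A+T=2, G+C=11
Perfect-match Tm = 2(2) + 4(11) = 4 + 44 = 48°C
Mismatches (positions where the bases are not complementary): 2 (at positions 3, 11)
Effective Tm = 48 − 2×4 = 48 − 8 = 40°C

40°C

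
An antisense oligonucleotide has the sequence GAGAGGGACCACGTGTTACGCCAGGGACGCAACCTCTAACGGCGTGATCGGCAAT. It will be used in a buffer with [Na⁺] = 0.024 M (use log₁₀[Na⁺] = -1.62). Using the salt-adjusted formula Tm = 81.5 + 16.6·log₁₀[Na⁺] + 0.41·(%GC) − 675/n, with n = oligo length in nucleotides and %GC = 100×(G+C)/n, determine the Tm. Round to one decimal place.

66.9°C

Length n = 55. Scanning the sequence gives G=18, A=14, T=8, C=15.
G+C = 33, so %GC = 33/55 × 100 = 60%
Salt term: 16.6 × (-1.62) = -26.892
GC term: 0.41 × 60 = 24.6; length term: −675/55 = −12.273
Tm = 81.5 + (-26.892) + 24.6 − 12.273 = 66.935 → 66.9°C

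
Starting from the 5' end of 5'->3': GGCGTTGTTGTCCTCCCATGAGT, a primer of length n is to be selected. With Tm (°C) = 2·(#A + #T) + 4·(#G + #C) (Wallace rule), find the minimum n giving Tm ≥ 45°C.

n = 15

First 14 bases: GGCGTTGTTGTCCT → Tm = 44°C (< 45°C)
First 15 bases: GGCGTTGTTGTCCTC → Tm = 48°C (≥ 45°C)
Each additional base adds 2°C (A/T) or 4°C (G/C), so Tm is non-decreasing in n; n = 15 is the first length to reach 45°C.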